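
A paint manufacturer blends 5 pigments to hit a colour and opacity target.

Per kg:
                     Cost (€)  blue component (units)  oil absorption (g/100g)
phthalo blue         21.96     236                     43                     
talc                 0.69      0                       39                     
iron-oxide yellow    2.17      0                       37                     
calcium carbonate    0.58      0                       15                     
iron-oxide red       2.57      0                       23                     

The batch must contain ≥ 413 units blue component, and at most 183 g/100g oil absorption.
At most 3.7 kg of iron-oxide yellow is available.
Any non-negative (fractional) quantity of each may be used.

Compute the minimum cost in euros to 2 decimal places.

Let x1 = kg of phthalo blue, x2 = kg of talc, x3 = kg of iron-oxide yellow, x4 = kg of calcium carbonate, x5 = kg of iron-oxide red.
Minimize 21.96x1 + 0.69x2 + 2.17x3 + 0.58x4 + 2.57x5 with:
  236x1 ≥ 413   (blue component)
  43x1 + 39x2 + 37x3 + 15x4 + 23x5 ≤ 183   (oil absorption)
  x3 ≤ 3.7
  x1, x2, x3, x4, x5 ≥ 0.
The optimal basis is {phthalo blue}; talc, iron-oxide yellow, calcium carbonate, iron-oxide red drop out. Binding constraint: blue component.
Solving gives x1 = 1.75.
Total cost: 21.96·1.75 = 38.4300.

€38.43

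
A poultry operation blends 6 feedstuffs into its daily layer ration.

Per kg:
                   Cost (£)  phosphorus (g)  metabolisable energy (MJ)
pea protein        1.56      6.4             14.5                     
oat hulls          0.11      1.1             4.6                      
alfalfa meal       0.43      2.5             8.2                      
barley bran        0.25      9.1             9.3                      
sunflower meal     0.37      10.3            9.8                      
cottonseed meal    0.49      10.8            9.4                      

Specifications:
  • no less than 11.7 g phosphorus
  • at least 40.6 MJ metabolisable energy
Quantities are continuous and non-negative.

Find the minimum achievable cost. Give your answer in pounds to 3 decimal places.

Let x1 = kg of pea protein, x2 = kg of oat hulls, x3 = kg of alfalfa meal, x4 = kg of barley bran, x5 = kg of sunflower meal, x6 = kg of cottonseed meal.
Minimize 1.56x1 + 0.11x2 + 0.43x3 + 0.25x4 + 0.37x5 + 0.49x6 subject to:
  6.4x1 + 1.1x2 + 2.5x3 + 9.1x4 + 10.3x5 + 10.8x6 ≥ 11.7   (phosphorus)
  14.5x1 + 4.6x2 + 8.2x3 + 9.3x4 + 9.8x5 + 9.4x6 ≥ 40.6   (metabolisable energy)
  x1, x2, x3, x4, x5, x6 ≥ 0.
The cheapest feasible vertex uses only oat hulls, barley bran; pea protein, alfalfa meal, sunflower meal, cottonseed meal are not used. Binding constraints: phosphorus and metabolisable energy.
Optimal quantities: oat hulls = 8.241 kg, barley bran = 0.2896 kg.
Hence cost = 0.11·8.241 + 0.25·0.2896 = £0.97891.

£0.979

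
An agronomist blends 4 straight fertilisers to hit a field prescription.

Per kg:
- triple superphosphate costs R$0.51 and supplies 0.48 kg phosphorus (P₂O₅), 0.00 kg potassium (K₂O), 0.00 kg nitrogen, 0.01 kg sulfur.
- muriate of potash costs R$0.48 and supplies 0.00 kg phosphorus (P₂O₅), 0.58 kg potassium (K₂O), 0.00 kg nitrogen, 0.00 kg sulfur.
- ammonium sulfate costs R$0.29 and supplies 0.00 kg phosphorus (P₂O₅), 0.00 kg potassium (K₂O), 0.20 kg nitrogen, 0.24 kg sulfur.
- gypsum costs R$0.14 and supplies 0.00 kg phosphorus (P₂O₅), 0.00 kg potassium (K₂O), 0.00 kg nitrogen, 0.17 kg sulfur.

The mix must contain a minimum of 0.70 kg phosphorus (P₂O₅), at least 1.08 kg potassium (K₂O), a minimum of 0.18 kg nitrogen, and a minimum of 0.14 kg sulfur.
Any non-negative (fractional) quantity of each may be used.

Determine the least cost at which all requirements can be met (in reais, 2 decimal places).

Let x1 = kg of triple superphosphate, x2 = kg of muriate of potash, x3 = kg of ammonium sulfate, x4 = kg of gypsum.
Minimize 0.51x1 + 0.48x2 + 0.29x3 + 0.14x4 with:
  0.48x1 ≥ 0.7   (phosphorus (P₂O₅))
  0.58x2 ≥ 1.08   (potassium (K₂O))
  0.2x3 ≥ 0.18   (nitrogen)
  0.01x1 + 0.24x3 + 0.17x4 ≥ 0.14   (sulfur)
  x1, x2, x3, x4 ≥ 0.
At the optimum only triple superphosphate, muriate of potash, ammonium sulfate are positive (gypsum = 0). The phosphorus (P₂O₅), potassium (K₂O), nitrogen requirements are met with equality.
That vertex is x1 = 1.458, x2 = 1.862, x3 = 0.9.
Cost = 0.51·1.458 + 0.48·1.862 + 0.29·0.9 = 1.8983.

R$1.90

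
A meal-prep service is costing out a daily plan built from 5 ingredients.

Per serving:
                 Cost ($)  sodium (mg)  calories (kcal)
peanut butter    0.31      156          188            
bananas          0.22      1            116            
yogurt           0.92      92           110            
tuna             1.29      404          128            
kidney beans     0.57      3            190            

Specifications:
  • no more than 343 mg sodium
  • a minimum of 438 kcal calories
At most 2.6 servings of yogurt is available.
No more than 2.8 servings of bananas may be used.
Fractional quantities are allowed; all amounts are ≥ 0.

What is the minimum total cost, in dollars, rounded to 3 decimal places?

Treat it as an LP. Let x1 = servings of peanut butter, x2 = servings of bananas, x3 = servings of yogurt, x4 = servings of tuna, x5 = servings of kidney beans.
Minimize 0.31x1 + 0.22x2 + 0.92x3 + 1.29x4 + 0.57x5 with:
  156x1 + 1x2 + 92x3 + 404x4 + 3x5 ≤ 343   (sodium)
  188x1 + 116x2 + 110x3 + 128x4 + 190x5 ≥ 438   (calories)
  x3 ≤ 2.6
  x2 ≤ 2.8
  x1, x2, x3, x4, x5 ≥ 0.
The minimum-cost mix takes nothing from yogurt, tuna, kidney beans — only peanut butter, bananas. There the sodium and calories constraints are tight.
Optimal quantities: peanut butter = 2.197 servings, bananas = 0.2147 servings.
Objective = 0.31·2.197 + 0.22·0.2147 = 0.72830.

$0.728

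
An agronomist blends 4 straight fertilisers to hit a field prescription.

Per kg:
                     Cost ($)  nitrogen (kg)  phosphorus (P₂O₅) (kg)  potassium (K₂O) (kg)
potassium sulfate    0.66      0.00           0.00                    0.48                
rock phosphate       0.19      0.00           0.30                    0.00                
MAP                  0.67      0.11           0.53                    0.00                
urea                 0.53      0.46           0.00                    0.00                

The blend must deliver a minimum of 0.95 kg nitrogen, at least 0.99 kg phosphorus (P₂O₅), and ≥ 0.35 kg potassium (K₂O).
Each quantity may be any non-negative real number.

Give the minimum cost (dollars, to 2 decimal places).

Let x1 = kg of potassium sulfate, x2 = kg of rock phosphate, x3 = kg of MAP, x4 = kg of urea.
Minimise 0.66x1 + 0.19x2 + 0.67x3 + 0.53x4 subject to:
  0.11x3 + 0.46x4 ≥ 0.95   (nitrogen)
  0.3x2 + 0.53x3 ≥ 0.99   (phosphorus (P₂O₅))
  0.48x1 ≥ 0.35   (potassium (K₂O))
  x1, x2, x3, x4 ≥ 0.
The cheapest feasible vertex uses only potassium sulfate, rock phosphate, urea; MAP is not used. Binding constraints: nitrogen, phosphorus (P₂O₅), potassium (K₂O).
Solving gives x1 = 0.7292, x2 = 3.3, x4 = 2.065.
Cost = 0.66·0.7292 + 0.19·3.3 + 0.53·2.065 = 2.2027.

$2.20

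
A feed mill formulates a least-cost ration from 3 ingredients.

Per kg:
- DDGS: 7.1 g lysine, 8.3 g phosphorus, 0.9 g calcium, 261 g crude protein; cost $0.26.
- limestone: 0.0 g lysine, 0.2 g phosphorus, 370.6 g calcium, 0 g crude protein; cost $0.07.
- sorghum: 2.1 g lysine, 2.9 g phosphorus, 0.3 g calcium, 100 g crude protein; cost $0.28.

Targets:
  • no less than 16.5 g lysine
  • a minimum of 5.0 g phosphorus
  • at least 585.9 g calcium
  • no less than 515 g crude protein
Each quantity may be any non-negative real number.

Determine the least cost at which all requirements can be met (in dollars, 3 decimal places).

$0.714

Set it up as a linear program. Let x1 = kg of DDGS, x2 = kg of limestone, x3 = kg of sorghum.
Minimise 0.26x1 + 0.07x2 + 0.28x3 with:
  7.1x1 + 2.1x3 ≥ 16.5   (lysine)
  8.3x1 + 0.2x2 + 2.9x3 ≥ 5   (phosphorus)
  0.9x1 + 370.6x2 + 0.3x3 ≥ 585.9   (calcium)
  261x1 + 100x3 ≥ 515   (crude protein)
  x1, x2, x3 ≥ 0.
The cheapest feasible vertex uses only DDGS, limestone; sorghum is not used. Binding constraints: lysine and calcium.
That vertex is x1 = 2.324, x2 = 1.575.
Total cost: 0.26·2.324 + 0.07·1.575 = 0.71449.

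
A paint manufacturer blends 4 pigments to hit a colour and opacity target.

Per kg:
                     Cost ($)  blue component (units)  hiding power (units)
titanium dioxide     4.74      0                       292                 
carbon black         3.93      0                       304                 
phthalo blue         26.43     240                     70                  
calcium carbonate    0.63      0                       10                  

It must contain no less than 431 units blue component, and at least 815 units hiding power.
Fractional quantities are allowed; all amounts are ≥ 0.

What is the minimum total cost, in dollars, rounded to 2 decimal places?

$56.37

This is a linear program. Let x1 = kg of titanium dioxide, x2 = kg of carbon black, x3 = kg of phthalo blue, x4 = kg of calcium carbonate.
Minimise 4.74x1 + 3.93x2 + 26.43x3 + 0.63x4 subject to:
  240x3 ≥ 431   (blue component)
  292x1 + 304x2 + 70x3 + 10x4 ≥ 815   (hiding power)
  x1, x2, x3, x4 ≥ 0.
At the optimum only carbon black, phthalo blue are positive (titanium dioxide, calcium carbonate = 0). Binding constraints: blue component and hiding power.
Solving gives x2 = 2.2674, x3 = 1.7958.
Cost = 3.93·2.2674 + 26.43·1.7958 = 56.3739.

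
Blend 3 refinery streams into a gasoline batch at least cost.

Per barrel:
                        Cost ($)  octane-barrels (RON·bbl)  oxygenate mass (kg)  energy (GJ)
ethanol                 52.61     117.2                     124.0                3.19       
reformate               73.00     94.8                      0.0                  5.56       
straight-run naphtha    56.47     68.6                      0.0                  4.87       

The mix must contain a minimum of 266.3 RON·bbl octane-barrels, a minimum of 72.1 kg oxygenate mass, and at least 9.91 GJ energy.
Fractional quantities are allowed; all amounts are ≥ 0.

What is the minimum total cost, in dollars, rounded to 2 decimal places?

$142.30

Treat it as an LP. Let x1 = barrels of ethanol, x2 = barrels of reformate, x3 = barrels of straight-run naphtha.
min 52.61x1 + 73x2 + 56.47x3 s.t.:
  117.2x1 + 94.8x2 + 68.6x3 ≥ 266.3   (octane-barrels)
  124x1 ≥ 72.1   (oxygenate mass)
  3.19x1 + 5.56x2 + 4.87x3 ≥ 9.91   (energy)
  x1, x2, x3 ≥ 0.
The optimal basis is {ethanol, straight-run naphtha}; reformate drops out. The octane-barrels and energy requirements are met with equality.
That vertex is x1 = 1.7533, x3 = 0.88641.
Total cost: 52.61·1.7533 + 56.47·0.88641 = 142.2967.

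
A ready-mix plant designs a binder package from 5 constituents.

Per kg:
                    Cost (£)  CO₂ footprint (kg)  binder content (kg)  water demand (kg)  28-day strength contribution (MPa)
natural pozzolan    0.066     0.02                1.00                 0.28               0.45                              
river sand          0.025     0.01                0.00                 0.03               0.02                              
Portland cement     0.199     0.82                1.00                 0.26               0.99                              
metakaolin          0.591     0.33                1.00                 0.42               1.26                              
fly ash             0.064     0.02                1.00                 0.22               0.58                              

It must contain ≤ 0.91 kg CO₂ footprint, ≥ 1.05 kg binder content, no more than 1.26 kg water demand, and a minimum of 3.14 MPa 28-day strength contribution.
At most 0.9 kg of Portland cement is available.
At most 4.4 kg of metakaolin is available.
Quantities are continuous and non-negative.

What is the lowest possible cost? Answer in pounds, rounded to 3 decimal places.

Let x1 = kg of natural pozzolan, x2 = kg of river sand, x3 = kg of Portland cement, x4 = kg of metakaolin, x5 = kg of fly ash.
Minimize 0.066x1 + 0.025x2 + 0.199x3 + 0.591x4 + 0.064x5 s.t.:
  0.02x1 + 0.01x2 + 0.82x3 + 0.33x4 + 0.02x5 ≤ 0.91   (CO₂ footprint)
  1x1 + 1x3 + 1x4 + 1x5 ≥ 1.05   (binder content)
  0.28x1 + 0.03x2 + 0.26x3 + 0.42x4 + 0.22x5 ≤ 1.26   (water demand)
  0.45x1 + 0.02x2 + 0.99x3 + 1.26x4 + 0.58x5 ≥ 3.14   (28-day strength contribution)
  x3 ≤ 0.9
  x4 ≤ 4.4
  x1, x2, x3, x4, x5 ≥ 0.
At the optimum only fly ash is positive (natural pozzolan, river sand, Portland cement, metakaolin = 0). There the 28-day strength contribution constraint is tight.
That vertex is x5 = 5.414.
Objective = 0.064·5.414 = 0.346496.

£0.346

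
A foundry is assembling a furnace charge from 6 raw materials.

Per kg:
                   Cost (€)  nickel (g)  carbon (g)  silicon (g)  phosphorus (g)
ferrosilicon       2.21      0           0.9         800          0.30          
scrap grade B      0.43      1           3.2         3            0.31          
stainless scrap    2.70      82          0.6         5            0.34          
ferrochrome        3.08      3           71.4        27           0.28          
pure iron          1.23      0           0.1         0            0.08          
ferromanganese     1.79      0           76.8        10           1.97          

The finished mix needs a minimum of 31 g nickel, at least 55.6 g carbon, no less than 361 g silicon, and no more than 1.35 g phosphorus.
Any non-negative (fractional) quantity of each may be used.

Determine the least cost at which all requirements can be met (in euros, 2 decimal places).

Set it up as a linear program. Let x1 = kg of ferrosilicon, x2 = kg of scrap grade B, x3 = kg of stainless scrap, x4 = kg of ferrochrome, x5 = kg of pure iron, x6 = kg of ferromanganese.
min 2.21x1 + 0.43x2 + 2.7x3 + 3.08x4 + 1.23x5 + 1.79x6 s.t.:
  1x2 + 82x3 + 3x4 ≥ 31   (nickel)
  0.9x1 + 3.2x2 + 0.6x3 + 71.4x4 + 0.1x5 + 76.8x6 ≥ 55.6   (carbon)
  800x1 + 3x2 + 5x3 + 27x4 + 10x6 ≥ 361   (silicon)
  0.3x1 + 0.31x2 + 0.34x3 + 0.28x4 + 0.08x5 + 1.97x6 ≤ 1.35   (phosphorus)
  x1, x2, x3, x4, x5, x6 ≥ 0.
The minimum-cost mix takes nothing from scrap grade B, pure iron — only ferrosilicon, stainless scrap, ferrochrome, ferromanganese. The nickel, carbon, silicon, phosphorus requirements are met with equality.
Solving gives x1 = 0.4355, x3 = 0.3706, x4 = 0.2044, x6 = 0.526.
Cost = 2.21·0.4355 + 2.7·0.3706 + 3.08·0.2044 + 1.79·0.526 = 3.5342.

€3.53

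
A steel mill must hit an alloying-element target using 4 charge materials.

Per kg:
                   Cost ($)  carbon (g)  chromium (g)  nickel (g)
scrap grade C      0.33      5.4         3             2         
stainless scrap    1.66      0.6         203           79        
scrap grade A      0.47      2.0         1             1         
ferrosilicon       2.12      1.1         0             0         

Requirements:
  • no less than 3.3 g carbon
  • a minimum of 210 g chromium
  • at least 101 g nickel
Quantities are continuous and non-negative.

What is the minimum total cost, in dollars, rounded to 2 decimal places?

$2.26

This is a linear program. Let x1 = kg of scrap grade C, x2 = kg of stainless scrap, x3 = kg of scrap grade A, x4 = kg of ferrosilicon.
Minimize 0.33x1 + 1.66x2 + 0.47x3 + 2.12x4 subject to:
  5.4x1 + 0.6x2 + 2x3 + 1.1x4 ≥ 3.3   (carbon)
  3x1 + 203x2 + 1x3 ≥ 210   (chromium)
  2x1 + 79x2 + 1x3 ≥ 101   (nickel)
  x1, x2, x3, x4 ≥ 0.
The optimal basis is {scrap grade C, stainless scrap}; scrap grade A, ferrosilicon drop out. The carbon and nickel requirements are met with equality.
Solving gives x1 = 0.4704, x2 = 1.267.
Cost = 0.33·0.4704 + 1.66·1.267 = 2.2585.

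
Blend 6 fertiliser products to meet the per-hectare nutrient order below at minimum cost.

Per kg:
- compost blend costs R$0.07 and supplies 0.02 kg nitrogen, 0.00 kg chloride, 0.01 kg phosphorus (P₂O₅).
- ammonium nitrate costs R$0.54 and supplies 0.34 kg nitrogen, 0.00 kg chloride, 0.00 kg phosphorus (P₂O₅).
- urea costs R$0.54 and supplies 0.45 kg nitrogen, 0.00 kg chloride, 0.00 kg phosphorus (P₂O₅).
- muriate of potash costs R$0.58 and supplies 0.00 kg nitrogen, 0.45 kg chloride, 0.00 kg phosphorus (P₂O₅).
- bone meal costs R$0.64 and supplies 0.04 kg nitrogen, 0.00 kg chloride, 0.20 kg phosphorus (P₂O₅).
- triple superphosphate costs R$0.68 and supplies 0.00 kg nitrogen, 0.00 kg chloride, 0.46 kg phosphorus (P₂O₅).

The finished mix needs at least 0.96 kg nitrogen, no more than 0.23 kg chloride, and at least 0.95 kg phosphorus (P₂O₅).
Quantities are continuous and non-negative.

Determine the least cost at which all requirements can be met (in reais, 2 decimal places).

R$2.56

Let x1 = kg of compost blend, x2 = kg of ammonium nitrate, x3 = kg of urea, x4 = kg of muriate of potash, x5 = kg of bone meal, x6 = kg of triple superphosphate.
Minimise 0.07x1 + 0.54x2 + 0.54x3 + 0.58x4 + 0.64x5 + 0.68x6 s.t.:
  0.02x1 + 0.34x2 + 0.45x3 + 0.04x5 ≥ 0.96   (nitrogen)
  0.45x4 ≤ 0.23   (chloride)
  0.01x1 + 0.2x5 + 0.46x6 ≥ 0.95   (phosphorus (P₂O₅))
  x1, x2, x3, x4, x5, x6 ≥ 0.
The optimal basis is {urea, triple superphosphate}; compost blend, ammonium nitrate, muriate of potash, bone meal drop out. There the nitrogen and phosphorus (P₂O₅) constraints are tight.
That vertex is x3 = 2.133, x6 = 2.065.
Hence cost = 0.54·2.133 + 0.68·2.065 = R$2.5560.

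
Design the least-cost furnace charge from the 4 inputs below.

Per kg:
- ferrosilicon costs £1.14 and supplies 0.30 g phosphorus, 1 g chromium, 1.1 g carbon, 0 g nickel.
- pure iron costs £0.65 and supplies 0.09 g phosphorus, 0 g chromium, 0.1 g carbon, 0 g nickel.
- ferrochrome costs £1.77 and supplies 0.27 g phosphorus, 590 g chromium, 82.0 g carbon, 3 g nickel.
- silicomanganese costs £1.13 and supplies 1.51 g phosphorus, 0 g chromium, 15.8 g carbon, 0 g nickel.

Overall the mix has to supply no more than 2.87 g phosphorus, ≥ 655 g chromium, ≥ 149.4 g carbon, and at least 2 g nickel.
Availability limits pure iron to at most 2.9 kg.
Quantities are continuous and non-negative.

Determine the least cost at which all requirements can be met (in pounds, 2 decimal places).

This is a linear program. Let x1 = kg of ferrosilicon, x2 = kg of pure iron, x3 = kg of ferrochrome, x4 = kg of silicomanganese.
min 1.14x1 + 0.65x2 + 1.77x3 + 1.13x4 s.t.:
  0.3x1 + 0.09x2 + 0.27x3 + 1.51x4 ≤ 2.87   (phosphorus)
  1x1 + 590x3 ≥ 655   (chromium)
  1.1x1 + 0.1x2 + 82x3 + 15.8x4 ≥ 149.4   (carbon)
  3x3 ≥ 2   (nickel)
  x2 ≤ 2.9
  x1, x2, x3, x4 ≥ 0.
The minimum-cost mix takes nothing from ferrosilicon, pure iron, silicomanganese — only ferrochrome. There the carbon constraint is tight.
That vertex is x3 = 1.822.
Total cost: 1.77·1.822 = 3.2249.

£3.22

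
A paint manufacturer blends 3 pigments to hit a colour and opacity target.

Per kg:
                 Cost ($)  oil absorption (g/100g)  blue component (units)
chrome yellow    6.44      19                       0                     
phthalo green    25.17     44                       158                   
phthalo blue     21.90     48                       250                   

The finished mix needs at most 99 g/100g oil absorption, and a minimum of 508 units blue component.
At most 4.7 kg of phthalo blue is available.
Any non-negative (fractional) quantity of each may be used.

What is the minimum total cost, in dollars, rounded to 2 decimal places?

Set it up as a linear program. Let x1 = kg of chrome yellow, x2 = kg of phthalo green, x3 = kg of phthalo blue.
Minimize 6.44x1 + 25.17x2 + 21.9x3 subject to:
  19x1 + 44x2 + 48x3 ≤ 99   (oil absorption)
  158x2 + 250x3 ≥ 508   (blue component)
  x3 ≤ 4.7
  x1, x2, x3 ≥ 0.
At the optimum only phthalo blue is positive (chrome yellow, phthalo green = 0). The blue component requirement is met with equality.
Solving gives x3 = 2.032.
Total cost: 21.9·2.032 = 44.5008.

$44.50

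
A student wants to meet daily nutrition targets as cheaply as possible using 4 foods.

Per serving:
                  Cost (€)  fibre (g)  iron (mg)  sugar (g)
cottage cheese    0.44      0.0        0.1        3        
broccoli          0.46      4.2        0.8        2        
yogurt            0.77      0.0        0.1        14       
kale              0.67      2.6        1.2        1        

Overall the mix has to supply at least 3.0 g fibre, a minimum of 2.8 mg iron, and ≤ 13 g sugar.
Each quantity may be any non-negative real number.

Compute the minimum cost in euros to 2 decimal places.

Treat it as an LP. Let x1 = servings of cottage cheese, x2 = servings of broccoli, x3 = servings of yogurt, x4 = servings of kale.
Minimize 0.44x1 + 0.46x2 + 0.77x3 + 0.67x4 s.t.:
  4.2x2 + 2.6x4 ≥ 3   (fibre)
  0.1x1 + 0.8x2 + 0.1x3 + 1.2x4 ≥ 2.8   (iron)
  3x1 + 2x2 + 14x3 + 1x4 ≤ 13   (sugar)
  x1, x2, x3, x4 ≥ 0.
The optimal basis is {kale}; cottage cheese, broccoli, yogurt drop out. Binding constraint: iron.
Solving gives x4 = 2.333.
Total cost: 0.67·2.333 = 1.5631.

€1.56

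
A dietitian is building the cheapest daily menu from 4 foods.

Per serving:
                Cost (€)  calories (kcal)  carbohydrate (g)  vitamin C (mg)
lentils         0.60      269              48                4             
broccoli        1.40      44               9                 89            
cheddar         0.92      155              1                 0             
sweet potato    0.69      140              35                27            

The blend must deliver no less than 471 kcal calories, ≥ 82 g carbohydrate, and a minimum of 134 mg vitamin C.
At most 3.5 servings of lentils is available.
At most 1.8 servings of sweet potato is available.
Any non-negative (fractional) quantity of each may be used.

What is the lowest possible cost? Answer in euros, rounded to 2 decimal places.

€2.92

Let x1 = servings of lentils, x2 = servings of broccoli, x3 = servings of cheddar, x4 = servings of sweet potato.
min 0.6x1 + 1.4x2 + 0.92x3 + 0.69x4 subject to:
  269x1 + 44x2 + 155x3 + 140x4 ≥ 471   (calories)
  48x1 + 9x2 + 1x3 + 35x4 ≥ 82   (carbohydrate)
  4x1 + 89x2 + 27x4 ≥ 134   (vitamin C)
  x1 ≤ 3.5
  x4 ≤ 1.8
  x1, x2, x3, x4 ≥ 0.
The optimal basis is {lentils, broccoli}; cheddar, sweet potato drop out. The calories and vitamin C requirements are met with equality.
Solving gives x1 = 1.516, x2 = 1.437.
Cost = 0.6·1.516 + 1.4·1.437 = 2.9214.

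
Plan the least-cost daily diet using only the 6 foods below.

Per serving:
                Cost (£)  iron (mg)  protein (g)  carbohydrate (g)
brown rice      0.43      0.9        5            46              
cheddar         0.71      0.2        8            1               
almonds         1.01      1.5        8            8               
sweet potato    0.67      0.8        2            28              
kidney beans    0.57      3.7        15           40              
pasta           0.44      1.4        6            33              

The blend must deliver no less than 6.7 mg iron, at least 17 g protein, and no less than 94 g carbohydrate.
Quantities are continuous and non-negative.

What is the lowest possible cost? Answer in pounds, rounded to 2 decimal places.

Let x1 = servings of brown rice, x2 = servings of cheddar, x3 = servings of almonds, x4 = servings of sweet potato, x5 = servings of kidney beans, x6 = servings of pasta.
min 0.43x1 + 0.71x2 + 1.01x3 + 0.67x4 + 0.57x5 + 0.44x6 with:
  0.9x1 + 0.2x2 + 1.5x3 + 0.8x4 + 3.7x5 + 1.4x6 ≥ 6.7   (iron)
  5x1 + 8x2 + 8x3 + 2x4 + 15x5 + 6x6 ≥ 17   (protein)
  46x1 + 1x2 + 8x3 + 28x4 + 40x5 + 33x6 ≥ 94   (carbohydrate)
  x1, x2, x3, x4, x5, x6 ≥ 0.
The optimal basis is {brown rice, kidney beans}; cheddar, almonds, sweet potato, pasta drop out. There the iron and carbohydrate constraints are tight.
That vertex is x1 = 0.5946, x5 = 1.666.
Hence cost = 0.43·0.5946 + 0.57·1.666 = £1.2053.

£1.21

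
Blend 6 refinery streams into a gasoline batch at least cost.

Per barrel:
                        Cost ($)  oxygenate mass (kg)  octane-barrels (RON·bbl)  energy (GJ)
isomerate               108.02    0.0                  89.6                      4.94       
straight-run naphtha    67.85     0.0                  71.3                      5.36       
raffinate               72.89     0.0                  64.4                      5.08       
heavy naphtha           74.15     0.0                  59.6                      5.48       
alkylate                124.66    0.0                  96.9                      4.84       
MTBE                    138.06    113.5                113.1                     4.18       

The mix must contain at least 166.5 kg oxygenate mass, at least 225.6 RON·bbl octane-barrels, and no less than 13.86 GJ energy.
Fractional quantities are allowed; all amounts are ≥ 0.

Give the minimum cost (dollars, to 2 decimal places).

This is a linear program. Let x1 = barrels of isomerate, x2 = barrels of straight-run naphtha, x3 = barrels of raffinate, x4 = barrels of heavy naphtha, x5 = barrels of alkylate, x6 = barrels of MTBE.
Minimize 108.02x1 + 67.85x2 + 72.89x3 + 74.15x4 + 124.66x5 + 138.06x6 with:
  113.5x6 ≥ 166.5   (oxygenate mass)
  89.6x1 + 71.3x2 + 64.4x3 + 59.6x4 + 96.9x5 + 113.1x6 ≥ 225.6   (octane-barrels)
  4.94x1 + 5.36x2 + 5.08x3 + 5.48x4 + 4.84x5 + 4.18x6 ≥ 13.86   (energy)
  x1, x2, x3, x4, x5, x6 ≥ 0.
The optimal basis is {straight-run naphtha, MTBE}; isomerate, raffinate, heavy naphtha, alkylate drop out. The oxygenate mass and energy requirements are met with equality.
Solving gives x2 = 1.4418, x6 = 1.467.
Hence cost = 67.85·1.4418 + 138.06·1.467 = $300.3602.

$300.36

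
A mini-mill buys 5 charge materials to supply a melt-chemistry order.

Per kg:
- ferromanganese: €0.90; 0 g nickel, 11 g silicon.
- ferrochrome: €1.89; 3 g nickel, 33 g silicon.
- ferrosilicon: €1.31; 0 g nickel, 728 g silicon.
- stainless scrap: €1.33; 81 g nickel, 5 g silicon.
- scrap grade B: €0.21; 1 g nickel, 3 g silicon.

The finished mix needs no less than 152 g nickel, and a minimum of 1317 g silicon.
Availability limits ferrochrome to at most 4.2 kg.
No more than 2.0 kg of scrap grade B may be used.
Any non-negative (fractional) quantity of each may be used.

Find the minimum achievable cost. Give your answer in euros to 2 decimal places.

€4.85

This is a linear program. Let x1 = kg of ferromanganese, x2 = kg of ferrochrome, x3 = kg of ferrosilicon, x4 = kg of stainless scrap, x5 = kg of scrap grade B.
Minimize 0.9x1 + 1.89x2 + 1.31x3 + 1.33x4 + 0.21x5 s.t.:
  3x2 + 81x4 + 1x5 ≥ 152   (nickel)
  11x1 + 33x2 + 728x3 + 5x4 + 3x5 ≥ 1317   (silicon)
  x2 ≤ 4.2
  x5 ≤ 2
  x1, x2, x3, x4, x5 ≥ 0.
At the optimum only ferrosilicon, stainless scrap are positive (ferromanganese, ferrochrome, scrap grade B = 0). Binding constraints: nickel and silicon.
So ferrosilicon = 1.796 kg, stainless scrap = 1.877 kg.
Cost = 1.31·1.796 + 1.33·1.877 = 4.8492.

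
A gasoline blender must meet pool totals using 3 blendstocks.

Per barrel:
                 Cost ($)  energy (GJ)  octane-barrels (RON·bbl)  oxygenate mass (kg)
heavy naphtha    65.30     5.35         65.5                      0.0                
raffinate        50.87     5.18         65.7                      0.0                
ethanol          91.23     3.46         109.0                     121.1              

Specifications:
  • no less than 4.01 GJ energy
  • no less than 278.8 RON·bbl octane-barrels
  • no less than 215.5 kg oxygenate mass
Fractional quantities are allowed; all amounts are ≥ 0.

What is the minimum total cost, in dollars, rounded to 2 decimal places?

Set it up as a linear program. Let x1 = barrels of heavy naphtha, x2 = barrels of raffinate, x3 = barrels of ethanol.
Minimize 65.3x1 + 50.87x2 + 91.23x3 s.t.:
  5.35x1 + 5.18x2 + 3.46x3 ≥ 4.01   (energy)
  65.5x1 + 65.7x2 + 109x3 ≥ 278.8   (octane-barrels)
  121.1x3 ≥ 215.5   (oxygenate mass)
  x1, x2, x3 ≥ 0.
The minimum-cost mix takes nothing from heavy naphtha — only raffinate, ethanol. There the octane-barrels and oxygenate mass constraints are tight.
Optimal quantities: raffinate = 1.2912 barrels, ethanol = 1.7795 barrels.
Objective = 50.87·1.2912 + 91.23·1.7795 = 228.0271.

$228.03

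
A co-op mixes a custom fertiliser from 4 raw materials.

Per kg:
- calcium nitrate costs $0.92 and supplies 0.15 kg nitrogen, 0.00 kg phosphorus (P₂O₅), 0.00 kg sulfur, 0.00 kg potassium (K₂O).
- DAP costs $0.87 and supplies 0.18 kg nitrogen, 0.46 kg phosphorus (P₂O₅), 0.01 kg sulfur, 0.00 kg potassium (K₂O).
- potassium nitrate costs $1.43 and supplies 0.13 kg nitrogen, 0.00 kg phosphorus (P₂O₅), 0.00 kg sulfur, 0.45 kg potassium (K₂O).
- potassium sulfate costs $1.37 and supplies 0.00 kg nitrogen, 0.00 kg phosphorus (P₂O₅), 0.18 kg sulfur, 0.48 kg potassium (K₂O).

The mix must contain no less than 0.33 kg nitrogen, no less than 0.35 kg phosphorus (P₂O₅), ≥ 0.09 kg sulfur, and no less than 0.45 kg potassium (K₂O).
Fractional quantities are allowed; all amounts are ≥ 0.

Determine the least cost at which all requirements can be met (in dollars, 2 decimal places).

This is a linear program. Let x1 = kg of calcium nitrate, x2 = kg of DAP, x3 = kg of potassium nitrate, x4 = kg of potassium sulfate.
Minimize 0.92x1 + 0.87x2 + 1.43x3 + 1.37x4 subject to:
  0.15x1 + 0.18x2 + 0.13x3 ≥ 0.33   (nitrogen)
  0.46x2 ≥ 0.35   (phosphorus (P₂O₅))
  0.01x2 + 0.18x4 ≥ 0.09   (sulfur)
  0.45x3 + 0.48x4 ≥ 0.45   (potassium (K₂O))
  x1, x2, x3, x4 ≥ 0.
At the optimum only DAP, potassium nitrate, potassium sulfate are positive (calcium nitrate = 0). Binding constraints: nitrogen, sulfur, potassium (K₂O).
Solving gives x2 = 1.435, x3 = 0.5517, x4 = 0.4203.
Objective = 0.87·1.435 + 1.43·0.5517 + 1.37·0.4203 = 2.6132.

$2.61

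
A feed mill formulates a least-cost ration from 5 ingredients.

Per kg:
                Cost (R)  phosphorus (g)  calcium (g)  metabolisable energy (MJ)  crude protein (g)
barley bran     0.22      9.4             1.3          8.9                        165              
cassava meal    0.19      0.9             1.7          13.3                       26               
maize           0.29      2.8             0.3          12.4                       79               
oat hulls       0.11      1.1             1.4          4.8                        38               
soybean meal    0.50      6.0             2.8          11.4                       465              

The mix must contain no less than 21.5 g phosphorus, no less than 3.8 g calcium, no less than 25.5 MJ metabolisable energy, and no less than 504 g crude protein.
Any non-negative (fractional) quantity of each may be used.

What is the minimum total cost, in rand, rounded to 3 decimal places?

R0.657

Set it up as a linear program. Let x1 = kg of barley bran, x2 = kg of cassava meal, x3 = kg of maize, x4 = kg of oat hulls, x5 = kg of soybean meal.
Minimize 0.22x1 + 0.19x2 + 0.29x3 + 0.11x4 + 0.5x5 s.t.:
  9.4x1 + 0.9x2 + 2.8x3 + 1.1x4 + 6x5 ≥ 21.5   (phosphorus)
  1.3x1 + 1.7x2 + 0.3x3 + 1.4x4 + 2.8x5 ≥ 3.8   (calcium)
  8.9x1 + 13.3x2 + 12.4x3 + 4.8x4 + 11.4x5 ≥ 25.5   (metabolisable energy)
  165x1 + 26x2 + 79x3 + 38x4 + 465x5 ≥ 504   (crude protein)
  x1, x2, x3, x4, x5 ≥ 0.
The cheapest feasible vertex uses only barley bran, soybean meal; cassava meal, maize, oat hulls are not used. The metabolisable energy and crude protein requirements are met with equality.
Solving gives x1 = 2.707, x5 = 0.1232.
Total cost: 0.22·2.707 + 0.5·0.1232 = 0.65714.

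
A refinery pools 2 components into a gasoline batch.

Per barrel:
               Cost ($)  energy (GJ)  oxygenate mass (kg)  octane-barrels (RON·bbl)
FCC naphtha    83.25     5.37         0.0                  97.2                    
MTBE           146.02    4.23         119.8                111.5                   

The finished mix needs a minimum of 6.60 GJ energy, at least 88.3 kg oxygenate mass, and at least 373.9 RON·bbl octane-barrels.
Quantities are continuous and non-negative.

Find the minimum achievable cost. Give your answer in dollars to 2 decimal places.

This is a linear program. Let x1 = barrels of FCC naphtha, x2 = barrels of MTBE.
Minimise 83.25x1 + 146.02x2 subject to:
  5.37x1 + 4.23x2 ≥ 6.6   (energy)
  119.8x2 ≥ 88.3   (oxygenate mass)
  97.2x1 + 111.5x2 ≥ 373.9   (octane-barrels)
  x1, x2 ≥ 0.
Both inputs are positive at the optimum. The oxygenate mass and octane-barrels requirements are met with equality.
Solving gives x1 = 3.0012, x2 = 0.73706.
Hence cost = 83.25·3.0012 + 146.02·0.73706 = $357.4754.

$357.48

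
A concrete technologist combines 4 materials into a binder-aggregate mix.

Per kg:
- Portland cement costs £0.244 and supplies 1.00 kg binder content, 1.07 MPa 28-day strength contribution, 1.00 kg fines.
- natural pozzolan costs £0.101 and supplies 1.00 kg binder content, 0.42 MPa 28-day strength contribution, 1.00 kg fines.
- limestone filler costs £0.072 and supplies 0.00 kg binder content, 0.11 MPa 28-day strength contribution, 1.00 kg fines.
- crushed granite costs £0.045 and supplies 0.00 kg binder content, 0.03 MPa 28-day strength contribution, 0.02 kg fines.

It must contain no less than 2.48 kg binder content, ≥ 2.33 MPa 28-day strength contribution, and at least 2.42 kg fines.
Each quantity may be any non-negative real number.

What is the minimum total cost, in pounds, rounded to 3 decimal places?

Let x1 = kg of Portland cement, x2 = kg of natural pozzolan, x3 = kg of limestone filler, x4 = kg of crushed granite.
Minimize 0.244x1 + 0.101x2 + 0.072x3 + 0.045x4 s.t.:
  1x1 + 1x2 ≥ 2.48   (binder content)
  1.07x1 + 0.42x2 + 0.11x3 + 0.03x4 ≥ 2.33   (28-day strength contribution)
  1x1 + 1x2 + 1x3 + 0.02x4 ≥ 2.42   (fines)
  x1, x2, x3, x4 ≥ 0.
The cheapest feasible vertex uses only Portland cement, natural pozzolan; limestone filler, crushed granite are not used. There the binder content and 28-day strength contribution constraints are tight.
That vertex is x1 = 1.982, x2 = 0.4978.
Cost = 0.244·1.982 + 0.101·0.4978 = 0.53389.

£0.534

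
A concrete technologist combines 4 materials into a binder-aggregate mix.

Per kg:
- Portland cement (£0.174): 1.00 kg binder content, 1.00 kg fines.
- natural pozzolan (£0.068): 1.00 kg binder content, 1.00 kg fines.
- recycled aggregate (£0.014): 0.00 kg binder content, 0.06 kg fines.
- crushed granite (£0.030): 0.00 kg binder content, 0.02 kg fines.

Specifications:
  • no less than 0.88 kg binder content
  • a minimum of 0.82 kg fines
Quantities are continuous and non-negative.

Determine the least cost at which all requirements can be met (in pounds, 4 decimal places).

Let x1 = kg of Portland cement, x2 = kg of natural pozzolan, x3 = kg of recycled aggregate, x4 = kg of crushed granite.
Minimize 0.174x1 + 0.068x2 + 0.014x3 + 0.03x4 subject to:
  1x1 + 1x2 ≥ 0.88   (binder content)
  1x1 + 1x2 + 0.06x3 + 0.02x4 ≥ 0.82   (fines)
  x1, x2, x3, x4 ≥ 0.
At the optimum only natural pozzolan is positive (Portland cement, recycled aggregate, crushed granite = 0). The binder content requirement is met with equality.
So natural pozzolan = 0.88 kg.
Hence cost = 0.068·0.88 = £0.059840.

£0.0598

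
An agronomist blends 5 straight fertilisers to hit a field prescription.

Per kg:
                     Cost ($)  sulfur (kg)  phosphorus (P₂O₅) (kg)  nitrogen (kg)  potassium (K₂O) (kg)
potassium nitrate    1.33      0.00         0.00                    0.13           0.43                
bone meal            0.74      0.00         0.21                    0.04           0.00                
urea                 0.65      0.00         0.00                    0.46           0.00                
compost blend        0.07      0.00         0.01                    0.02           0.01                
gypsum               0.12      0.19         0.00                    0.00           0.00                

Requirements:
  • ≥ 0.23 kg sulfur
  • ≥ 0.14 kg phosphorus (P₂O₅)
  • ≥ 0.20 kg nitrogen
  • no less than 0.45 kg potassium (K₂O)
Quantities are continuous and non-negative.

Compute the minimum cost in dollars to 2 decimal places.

Let x1 = kg of potassium nitrate, x2 = kg of bone meal, x3 = kg of urea, x4 = kg of compost blend, x5 = kg of gypsum.
min 1.33x1 + 0.74x2 + 0.65x3 + 0.07x4 + 0.12x5 s.t.:
  0.19x5 ≥ 0.23   (sulfur)
  0.21x2 + 0.01x4 ≥ 0.14   (phosphorus (P₂O₅))
  0.13x1 + 0.04x2 + 0.46x3 + 0.02x4 ≥ 0.2   (nitrogen)
  0.43x1 + 0.01x4 ≥ 0.45   (potassium (K₂O))
  x1, x2, x3, x4, x5 ≥ 0.
The optimal basis is {potassium nitrate, bone meal, compost blend, gypsum}; urea drops out. The sulfur, phosphorus (P₂O₅), nitrogen, potassium (K₂O) requirements are met with equality.
Solving gives x1 = 0.989, x2 = 0.5489, x4 = 2.474, x5 = 1.211.
Hence cost = 1.33·0.989 + 0.74·0.5489 + 0.07·2.474 + 0.12·1.211 = $2.0401.

$2.04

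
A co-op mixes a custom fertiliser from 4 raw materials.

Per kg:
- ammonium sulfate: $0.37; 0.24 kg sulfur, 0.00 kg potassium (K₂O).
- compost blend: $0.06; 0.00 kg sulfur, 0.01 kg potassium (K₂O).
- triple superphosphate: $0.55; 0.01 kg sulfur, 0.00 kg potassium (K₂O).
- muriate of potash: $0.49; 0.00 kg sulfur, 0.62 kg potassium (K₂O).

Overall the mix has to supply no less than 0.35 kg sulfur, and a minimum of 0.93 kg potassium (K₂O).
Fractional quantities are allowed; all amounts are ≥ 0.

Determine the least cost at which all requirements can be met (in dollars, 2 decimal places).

$1.27

Set it up as a linear program. Let x1 = kg of ammonium sulfate, x2 = kg of compost blend, x3 = kg of triple superphosphate, x4 = kg of muriate of potash.
Minimize 0.37x1 + 0.06x2 + 0.55x3 + 0.49x4 s.t.:
  0.24x1 + 0.01x3 ≥ 0.35   (sulfur)
  0.01x2 + 0.62x4 ≥ 0.93   (potassium (K₂O))
  x1, x2, x3, x4 ≥ 0.
The minimum-cost mix takes nothing from compost blend, triple superphosphate — only ammonium sulfate, muriate of potash. The sulfur and potassium (K₂O) requirements are met with equality.
That vertex is x1 = 1.458, x4 = 1.5.
Objective = 0.37·1.458 + 0.49·1.5 = 1.2745.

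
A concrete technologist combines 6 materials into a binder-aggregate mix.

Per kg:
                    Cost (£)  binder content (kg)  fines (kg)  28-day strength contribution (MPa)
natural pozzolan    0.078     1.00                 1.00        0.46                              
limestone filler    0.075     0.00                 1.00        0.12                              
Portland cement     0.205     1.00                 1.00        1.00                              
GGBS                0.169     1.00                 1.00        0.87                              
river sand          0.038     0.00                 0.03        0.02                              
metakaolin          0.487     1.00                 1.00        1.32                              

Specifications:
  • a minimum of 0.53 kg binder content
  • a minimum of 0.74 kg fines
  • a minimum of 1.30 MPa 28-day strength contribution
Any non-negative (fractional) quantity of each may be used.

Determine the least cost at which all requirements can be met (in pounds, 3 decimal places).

£0.220

Let x1 = kg of natural pozzolan, x2 = kg of limestone filler, x3 = kg of Portland cement, x4 = kg of GGBS, x5 = kg of river sand, x6 = kg of metakaolin.
Minimise 0.078x1 + 0.075x2 + 0.205x3 + 0.169x4 + 0.038x5 + 0.487x6 s.t.:
  1x1 + 1x3 + 1x4 + 1x6 ≥ 0.53   (binder content)
  1x1 + 1x2 + 1x3 + 1x4 + 0.03x5 + 1x6 ≥ 0.74   (fines)
  0.46x1 + 0.12x2 + 1x3 + 0.87x4 + 0.02x5 + 1.32x6 ≥ 1.3   (28-day strength contribution)
  x1, x2, x3, x4, x5, x6 ≥ 0.
The optimal basis is {natural pozzolan}; limestone filler, Portland cement, GGBS, river sand, metakaolin drop out. Binding constraint: 28-day strength contribution.
Optimal quantities: natural pozzolan = 2.826 kg.
Hence cost = 0.078·2.826 = £0.22043.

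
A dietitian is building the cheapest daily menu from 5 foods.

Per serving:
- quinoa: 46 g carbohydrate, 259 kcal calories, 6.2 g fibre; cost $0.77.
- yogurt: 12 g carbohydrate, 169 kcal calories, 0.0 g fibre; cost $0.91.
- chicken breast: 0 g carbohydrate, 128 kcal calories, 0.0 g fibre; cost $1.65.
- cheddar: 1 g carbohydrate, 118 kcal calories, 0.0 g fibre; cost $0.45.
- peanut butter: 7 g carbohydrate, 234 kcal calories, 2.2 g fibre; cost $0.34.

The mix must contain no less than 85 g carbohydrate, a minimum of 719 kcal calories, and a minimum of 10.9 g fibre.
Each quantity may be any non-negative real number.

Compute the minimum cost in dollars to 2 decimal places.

Set it up as a linear program. Let x1 = servings of quinoa, x2 = servings of yogurt, x3 = servings of chicken breast, x4 = servings of cheddar, x5 = servings of peanut butter.
min 0.77x1 + 0.91x2 + 1.65x3 + 0.45x4 + 0.34x5 with:
  46x1 + 12x2 + 1x4 + 7x5 ≥ 85   (carbohydrate)
  259x1 + 169x2 + 128x3 + 118x4 + 234x5 ≥ 719   (calories)
  6.2x1 + 2.2x5 ≥ 10.9   (fibre)
  x1, x2, x3, x4, x5 ≥ 0.
The cheapest feasible vertex uses only quinoa, peanut butter; yogurt, chicken breast, cheddar are not used. There the carbohydrate and calories constraints are tight.
Solving gives x1 = 1.66, x5 = 1.236.
Total cost: 0.77·1.66 + 0.34·1.236 = 1.6984.

$1.70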